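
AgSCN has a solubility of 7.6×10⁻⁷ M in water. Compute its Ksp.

Ksp = 5.8×10⁻¹³

AgSCN(s) ⇌ Ag⁺(aq) + SCN⁻(aq)
With molar solubility s: [Ag⁺] = s, [SCN⁻] = s.
Ksp = [Ag⁺][SCN⁻] = s · s = s^2
Ksp = (7.6×10⁻⁷)^2 = 5.8×10⁻¹³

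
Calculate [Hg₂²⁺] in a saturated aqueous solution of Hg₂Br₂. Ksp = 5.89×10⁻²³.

Hg₂Br₂(s) ⇌ Hg₂²⁺(aq) + 2 Br⁻(aq)
Let s be the molar solubility. Then [Hg₂²⁺] = s and [Br⁻] = 2s.
Ksp = [Hg₂²⁺][Br⁻]^2 = s · (2s)^2 = 4s^3 = 5.89×10⁻²³
s = 2.45×10⁻⁸ M
[Hg₂²⁺] = s = 2.45×10⁻⁸ M

2.45×10⁻⁸ M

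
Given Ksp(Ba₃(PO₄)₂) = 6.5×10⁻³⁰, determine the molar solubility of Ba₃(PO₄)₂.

5.7×10⁻⁷ M

Ba₃(PO₄)₂(s) ⇌ 3 Ba²⁺(aq) + 2 PO₄³⁻(aq)
With molar solubility s: [Ba²⁺] = 3s, [PO₄³⁻] = 2s.
Ksp = [Ba²⁺]^3[PO₄³⁻]^2 = (3s)^3 · (2s)^2 = 108s^5
108s^5 = 6.5×10⁻³⁰  ⇒  s^5 = 6.0×10⁻³²
s = 5.7×10⁻⁷ mol L⁻¹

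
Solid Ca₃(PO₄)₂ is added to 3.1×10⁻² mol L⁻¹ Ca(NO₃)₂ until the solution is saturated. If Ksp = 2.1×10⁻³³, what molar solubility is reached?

Ca₃(PO₄)₂(s) ⇌ 3 Ca²⁺(aq) + 2 PO₄³⁻(aq)
Let s be the solubility of Ca₃(PO₄)₂ here. The common ion gives [Ca²⁺] ≈ 3.1×10⁻² mol L⁻¹, and [PO₄³⁻] = 2s.
Ksp = [Ca²⁺]^3[PO₄³⁻]^2 = (3.1×10⁻²)^3(2s)^2
(2s)^2 = 2.1×10⁻³³ / (3.1×10⁻²)^3 = 7.0×10⁻²⁹
s = 4.2×10⁻¹⁵ mol L⁻¹

4.2×10⁻¹⁵ M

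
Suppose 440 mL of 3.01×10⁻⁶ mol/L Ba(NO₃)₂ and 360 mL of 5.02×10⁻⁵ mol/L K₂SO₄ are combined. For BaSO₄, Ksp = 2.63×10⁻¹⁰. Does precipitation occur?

No

After mixing, V = 440 mL + 360 mL = 800 mL.
[Ba²⁺] = (3.01×10⁻⁶)(440)/800 = 1.66×10⁻⁶ mol/L
[SO₄²⁻] = (5.02×10⁻⁵)(360)/800 = 2.26×10⁻⁵ mol/L
Q = [Ba²⁺][SO₄²⁻] = 3.74×10⁻¹¹
Q = 3.74×10⁻¹¹ < Ksp = 2.63×10⁻¹⁰, so the solution is unsaturated and no precipitate forms.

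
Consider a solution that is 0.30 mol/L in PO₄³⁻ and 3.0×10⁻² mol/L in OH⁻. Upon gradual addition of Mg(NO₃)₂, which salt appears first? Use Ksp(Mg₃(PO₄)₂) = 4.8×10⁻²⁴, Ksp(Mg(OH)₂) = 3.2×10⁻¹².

Mg(OH)₂

A salt starts to precipitate once the ion product Q reaches its Ksp.
For Mg₃(PO₄)₂: [Mg²⁺] = (Ksp/[PO₄³⁻]^2)^(1/3) = 3.8×10⁻⁸ mol/L
For Mg(OH)₂: [Mg²⁺] = (Ksp/[OH⁻]^2) = 3.6×10⁻⁹ mol/L
Since Mg(OH)₂ needs less Mg²⁺ to reach saturation, it precipitates first.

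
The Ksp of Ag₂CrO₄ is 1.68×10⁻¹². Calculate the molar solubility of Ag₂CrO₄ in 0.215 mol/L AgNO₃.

Ag₂CrO₄(s) ⇌ 2 Ag⁺(aq) + CrO₄²⁻(aq)
With Ag⁺ already at 0.215 mol/L and s small, take [Ag⁺] ≈ 0.215 mol/L and [CrO₄²⁻] = s.
Ksp = [Ag⁺]^2[CrO₄²⁻] = (0.215)^2s
s = 1.68×10⁻¹² / (0.215)^2 = 3.63×10⁻¹¹
s = 3.63×10⁻¹¹ mol/L

3.63×10⁻¹¹ M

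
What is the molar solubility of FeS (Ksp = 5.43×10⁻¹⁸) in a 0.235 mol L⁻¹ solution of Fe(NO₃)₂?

FeS(s) ⇌ Fe²⁺(aq) + S²⁻(aq)
Fe²⁺ is already present at 0.235 mol L⁻¹. If s mol/L of FeS dissolves, [S²⁻] = s while [Fe²⁺] ≈ 0.235 mol L⁻¹.
Ksp = [Fe²⁺][S²⁻] = (0.235)s
s = 5.43×10⁻¹⁸ / (0.235) = 2.31×10⁻¹⁷
s = 2.31×10⁻¹⁷ mol L⁻¹

2.31×10⁻¹⁷ M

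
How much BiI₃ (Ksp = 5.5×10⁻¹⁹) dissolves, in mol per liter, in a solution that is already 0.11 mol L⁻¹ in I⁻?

BiI₃(s) ⇌ Bi³⁺(aq) + 3 I⁻(aq)
Let s be the solubility of BiI₃ here. The common ion gives [I⁻] ≈ 0.11 mol L⁻¹, and [Bi³⁺] = s.
Ksp = [Bi³⁺][I⁻]^3 = s(0.11)^3
s = 5.5×10⁻¹⁹ / (0.11)^3 = 4.1×10⁻¹⁶
s = 4.1×10⁻¹⁶ mol L⁻¹

4.1×10⁻¹⁶ M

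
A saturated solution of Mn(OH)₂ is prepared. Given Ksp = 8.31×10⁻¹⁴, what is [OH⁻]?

Mn(OH)₂(s) ⇌ Mn²⁺(aq) + 2 OH⁻(aq)
With molar solubility s: [Mn²⁺] = s, [OH⁻] = 2s.
Ksp = [Mn²⁺][OH⁻]^2 = s · (2s)^2 = 4s^3 = 8.31×10⁻¹⁴
s = 2.75×10⁻⁵ mol/L
[OH⁻] = 2s = 5.50×10⁻⁵ mol/L

5.50×10⁻⁵ M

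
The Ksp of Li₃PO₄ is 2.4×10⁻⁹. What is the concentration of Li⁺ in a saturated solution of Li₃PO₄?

9.2×10⁻³ M

Li₃PO₄(s) ⇌ 3 Li⁺(aq) + PO₄³⁻(aq)
Let s be the molar solubility. Then [Li⁺] = 3s and [PO₄³⁻] = s.
Ksp = [Li⁺]^3[PO₄³⁻] = (3s)^3 · s = 27s^4 = 2.4×10⁻⁹
s = 3.1×10⁻³ M
[Li⁺] = 3s = 9.2×10⁻³ M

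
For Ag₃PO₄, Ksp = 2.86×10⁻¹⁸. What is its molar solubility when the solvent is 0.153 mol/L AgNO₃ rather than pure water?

Ag₃PO₄(s) ⇌ 3 Ag⁺(aq) + PO₄³⁻(aq)
The solution already contains Ag⁺ at 0.153 mol/L. Let s be the molar solubility of Ag₃PO₄.
[Ag⁺] ≈ 0.153 mol/L (common ion dominates); [PO₄³⁻] = s.
Ksp = [Ag⁺]^3[PO₄³⁻] = (0.153)^3s
s = 2.86×10⁻¹⁸ / (0.153)^3 = 7.99×10⁻¹⁶
s = 7.99×10⁻¹⁶ mol/L

7.99×10⁻¹⁶ M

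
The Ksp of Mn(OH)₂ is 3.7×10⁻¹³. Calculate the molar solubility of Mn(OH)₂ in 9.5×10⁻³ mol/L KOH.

4.1×10⁻⁹ M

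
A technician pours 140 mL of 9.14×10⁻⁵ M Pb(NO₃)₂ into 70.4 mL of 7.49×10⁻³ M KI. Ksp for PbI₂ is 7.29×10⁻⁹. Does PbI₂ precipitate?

After mixing, V = 140 mL + 70.4 mL = 210.4 mL.
[Pb²⁺] = (9.14×10⁻⁵)(140)/210.4 = 6.08×10⁻⁵ M
[I⁻] = (7.49×10⁻³)(70.4)/210.4 = 2.51×10⁻³ M
Q = [Pb²⁺][I⁻]^2 = 3.82×10⁻¹⁰
Q < Ksp (3.82×10⁻¹⁰ vs 7.29×10⁻⁹); the solution remains unsaturated and no precipitate forms.

No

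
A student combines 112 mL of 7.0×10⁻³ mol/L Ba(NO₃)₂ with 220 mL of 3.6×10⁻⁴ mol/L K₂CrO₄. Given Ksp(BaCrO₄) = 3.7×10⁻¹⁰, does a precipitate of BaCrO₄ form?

Yes

Total volume after mixing = 112 + 220 = 332 mL.
[Ba²⁺] = (7.0×10⁻³)(112)/332 = 2.4×10⁻³ mol/L
[CrO₄²⁻] = (3.6×10⁻⁴)(220)/332 = 2.4×10⁻⁴ mol/L
Q = [Ba²⁺][CrO₄²⁻] = 5.6×10⁻⁷
Q = 5.6×10⁻⁷ > Ksp = 3.7×10⁻¹⁰, so the solution is supersaturated and BaCrO₄ precipitates.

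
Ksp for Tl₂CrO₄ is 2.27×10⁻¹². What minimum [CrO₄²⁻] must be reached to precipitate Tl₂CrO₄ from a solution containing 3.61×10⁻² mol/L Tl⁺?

1.74×10⁻⁹ M

A salt starts to precipitate once the ion product Q reaches its Ksp.
Tl₂CrO₄(s) ⇌ 2 Tl⁺(aq) + CrO₄²⁻(aq)
Ksp = [Tl⁺]^2[CrO₄²⁻] = [CrO₄²⁻](3.61×10⁻²)^2
[CrO₄²⁻] = 2.27×10⁻¹² / (3.61×10⁻²)^2 = 1.74×10⁻⁹
[CrO₄²⁻] = 1.74×10⁻⁹ mol/L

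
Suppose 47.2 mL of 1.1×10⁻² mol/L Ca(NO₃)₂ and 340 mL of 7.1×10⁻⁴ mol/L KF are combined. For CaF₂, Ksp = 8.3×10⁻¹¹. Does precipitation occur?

Yes

Total volume after mixing = 47.2 + 340 = 387.2 mL.
[Ca²⁺] = (1.1×10⁻²)(47.2)/387.2 = 1.3×10⁻³ mol/L
[F⁻] = (7.1×10⁻⁴)(340)/387.2 = 6.2×10⁻⁴ mol/L
Q = [Ca²⁺][F⁻]^2 = 5.2×10⁻¹⁰
Since Q (5.2×10⁻¹⁰) exceeds Ksp (8.3×10⁻¹¹), CaF₂ will precipitate.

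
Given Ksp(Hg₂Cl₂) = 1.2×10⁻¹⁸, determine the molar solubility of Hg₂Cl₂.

6.7×10⁻⁷ M

Hg₂Cl₂(s) ⇌ Hg₂²⁺(aq) + 2 Cl⁻(aq)
Let s be the molar solubility. Then [Hg₂²⁺] = s and [Cl⁻] = 2s.
Ksp = [Hg₂²⁺][Cl⁻]^2 = s · (2s)^2 = 4s^3
4s^3 = 1.2×10⁻¹⁸  ⇒  s^3 = 3.0×10⁻¹⁹
s = 6.7×10⁻⁷ M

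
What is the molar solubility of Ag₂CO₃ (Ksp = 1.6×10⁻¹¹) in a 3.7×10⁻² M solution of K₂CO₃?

Ag₂CO₃(s) ⇌ 2 Ag⁺(aq) + CO₃²⁻(aq)
CO₃²⁻ is already present at 3.7×10⁻² M. If s mol/L of Ag₂CO₃ dissolves, [Ag⁺] = 2s while [CO₃²⁻] ≈ 3.7×10⁻² M.
Ksp = [Ag⁺]^2[CO₃²⁻] = (2s)^2(3.7×10⁻²)
(2s)^2 = 1.6×10⁻¹¹ / (3.7×10⁻²) = 4.3×10⁻¹⁰
s = 1.0×10⁻⁵ M

1.0×10⁻⁵ M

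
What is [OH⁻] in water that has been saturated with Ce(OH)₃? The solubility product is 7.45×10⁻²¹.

Ce(OH)₃(s) ⇌ Ce³⁺(aq) + 3 OH⁻(aq)
For each mole of Ce(OH)₃ that dissolves per liter, [Ce³⁺] = s and [OH⁻] = 3s; let s denote this solubility.
Ksp = [Ce³⁺][OH⁻]^3 = s · (3s)^3 = 27s^4 = 7.45×10⁻²¹
s = 4.08×10⁻⁶ M
[OH⁻] = 3s = 1.22×10⁻⁵ M

1.22×10⁻⁵ M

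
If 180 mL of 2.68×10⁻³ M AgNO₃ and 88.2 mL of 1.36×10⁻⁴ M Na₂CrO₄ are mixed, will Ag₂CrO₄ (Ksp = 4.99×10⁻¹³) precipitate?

The combined volume is 268.2 mL.
[Ag⁺] = (2.68×10⁻³)(180)/268.2 = 1.80×10⁻³ M
[CrO₄²⁻] = (1.36×10⁻⁴)(88.2)/268.2 = 4.47×10⁻⁵ M
Q = [Ag⁺]^2[CrO₄²⁻] = 1.45×10⁻¹⁰
Q = 1.45×10⁻¹⁰ > Ksp = 4.99×10⁻¹³, so the solution is supersaturated and Ag₂CrO₄ precipitates.

Yes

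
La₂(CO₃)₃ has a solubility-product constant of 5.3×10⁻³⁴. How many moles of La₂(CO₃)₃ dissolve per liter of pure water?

La₂(CO₃)₃(s) ⇌ 2 La³⁺(aq) + 3 CO₃²⁻(aq)
For each mole of La₂(CO₃)₃ that dissolves per liter, [La³⁺] = 2s and [CO₃²⁻] = 3s; let s denote this solubility.
Ksp = [La³⁺]^2[CO₃²⁻]^3 = (2s)^2 · (3s)^3 = 108s^5
108s^5 = 5.3×10⁻³⁴  ⇒  s^5 = 4.9×10⁻³⁶
s = 8.7×10⁻⁸ mol L⁻¹

8.7×10⁻⁸ M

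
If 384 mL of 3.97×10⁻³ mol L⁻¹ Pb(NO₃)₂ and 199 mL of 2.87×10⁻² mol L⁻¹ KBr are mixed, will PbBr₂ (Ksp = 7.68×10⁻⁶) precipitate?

No

After mixing, V = 384 mL + 199 mL = 583 mL.
[Pb²⁺] = (3.97×10⁻³)(384)/583 = 2.61×10⁻³ mol L⁻¹
[Br⁻] = (2.87×10⁻²)(199)/583 = 9.80×10⁻³ mol L⁻¹
Q = [Pb²⁺][Br⁻]^2 = 2.51×10⁻⁷
Q = 2.51×10⁻⁷ < Ksp = 7.68×10⁻⁶, so the solution is unsaturated and no precipitate forms.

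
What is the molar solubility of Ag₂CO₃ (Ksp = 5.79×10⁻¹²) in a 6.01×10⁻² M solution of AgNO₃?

Ag₂CO₃(s) ⇌ 2 Ag⁺(aq) + CO₃²⁻(aq)
Let s be the solubility of Ag₂CO₃ here. The common ion gives [Ag⁺] ≈ 6.01×10⁻² M, and [CO₃²⁻] = s.
Ksp = [Ag⁺]^2[CO₃²⁻] = (6.01×10⁻²)^2s
s = 5.79×10⁻¹² / (6.01×10⁻²)^2 = 1.60×10⁻⁹
s = 1.60×10⁻⁹ M

1.60×10⁻⁹ M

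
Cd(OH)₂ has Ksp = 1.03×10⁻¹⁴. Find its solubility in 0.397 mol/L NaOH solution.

6.54×10⁻¹⁴ M

Cd(OH)₂(s) ⇌ Cd²⁺(aq) + 2 OH⁻(aq)
Let s be the solubility of Cd(OH)₂ here. The common ion gives [OH⁻] ≈ 0.397 mol/L, and [Cd²⁺] = s.
Ksp = [Cd²⁺][OH⁻]^2 = s(0.397)^2
s = 1.03×10⁻¹⁴ / (0.397)^2 = 6.54×10⁻¹⁴
s = 6.54×10⁻¹⁴ mol/L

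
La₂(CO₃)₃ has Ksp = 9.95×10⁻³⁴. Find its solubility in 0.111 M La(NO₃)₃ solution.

1.44×10⁻¹¹ M

La₂(CO₃)₃(s) ⇌ 2 La³⁺(aq) + 3 CO₃²⁻(aq)
La³⁺ is already present at 0.111 M. If s mol/L of La₂(CO₃)₃ dissolves, [CO₃²⁻] = 3s while [La³⁺] ≈ 0.111 M.
Ksp = [La³⁺]^2[CO₃²⁻]^3 = (0.111)^2(3s)^3
(3s)^3 = 9.95×10⁻³⁴ / (0.111)^2 = 8.08×10⁻³²
s = 1.44×10⁻¹¹ M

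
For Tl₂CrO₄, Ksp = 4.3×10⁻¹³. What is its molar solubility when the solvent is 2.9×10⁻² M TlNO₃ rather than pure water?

Tl₂CrO₄(s) ⇌ 2 Tl⁺(aq) + CrO₄²⁻(aq)
With Tl⁺ already at 2.9×10⁻² M and s small, take [Tl⁺] ≈ 2.9×10⁻² M and [CrO₄²⁻] = s.
Ksp = [Tl⁺]^2[CrO₄²⁻] = (2.9×10⁻²)^2s
s = 4.3×10⁻¹³ / (2.9×10⁻²)^2 = 5.1×10⁻¹⁰
s = 5.1×10⁻¹⁰ M

5.1×10⁻¹⁰ M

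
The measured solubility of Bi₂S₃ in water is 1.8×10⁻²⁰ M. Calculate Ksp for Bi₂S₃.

Bi₂S₃(s) ⇌ 2 Bi³⁺(aq) + 3 S²⁻(aq)
For each mole of Bi₂S₃ that dissolves per liter, [Bi³⁺] = 2s and [S²⁻] = 3s; let s denote this solubility.
Ksp = [Bi³⁺]^2[S²⁻]^3 = (2s)^2 · (3s)^3 = 108s^5
Ksp = 108 × (1.8×10⁻²⁰)^5 = 2.0×10⁻⁹⁷

Ksp = 2.0×10⁻⁹⁷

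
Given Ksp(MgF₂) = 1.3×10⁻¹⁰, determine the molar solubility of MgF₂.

3.2×10⁻⁴ M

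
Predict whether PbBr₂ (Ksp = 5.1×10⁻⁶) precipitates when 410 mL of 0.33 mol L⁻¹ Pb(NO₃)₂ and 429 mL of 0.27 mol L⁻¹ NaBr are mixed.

After mixing, V = 410 mL + 429 mL = 839 mL.
[Pb²⁺] = (0.33)(410)/839 = 0.16 mol L⁻¹
[Br⁻] = (0.27)(429)/839 = 0.14 mol L⁻¹
Q = [Pb²⁺][Br⁻]^2 = 3.1×10⁻³
Q = 3.1×10⁻³ > Ksp = 5.1×10⁻⁶, so the solution is supersaturated and PbBr₂ precipitates.

Yes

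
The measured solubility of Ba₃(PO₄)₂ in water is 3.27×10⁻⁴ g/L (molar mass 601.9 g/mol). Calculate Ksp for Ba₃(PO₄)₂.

Convert to molarity: s = 3.27×10⁻⁴ / 601.9 = 5.4328×10⁻⁷ mol/L
Ba₃(PO₄)₂(s) ⇌ 3 Ba²⁺(aq) + 2 PO₄³⁻(aq)
Call the molar solubility s, so that [Ba²⁺] = 3s and [PO₄³⁻] = 2s.
Ksp = [Ba²⁺]^3[PO₄³⁻]^2 = (3s)^3 · (2s)^2 = 108s^5
Ksp = 108 × (5.4328×10⁻⁷)^5 = 5.11×10⁻³⁰

Ksp = 5.11×10⁻³⁰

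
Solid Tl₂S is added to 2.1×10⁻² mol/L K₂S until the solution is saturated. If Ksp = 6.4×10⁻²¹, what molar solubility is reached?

2.8×10⁻¹⁰ M

Tl₂S(s) ⇌ 2 Tl⁺(aq) + S²⁻(aq)
Let s be the solubility of Tl₂S here. The common ion gives [S²⁻] ≈ 2.1×10⁻² mol/L, and [Tl⁺] = 2s.
Ksp = [Tl⁺]^2[S²⁻] = (2s)^2(2.1×10⁻²)
(2s)^2 = 6.4×10⁻²¹ / (2.1×10⁻²) = 3.0×10⁻¹⁹
s = 2.8×10⁻¹⁰ mol/L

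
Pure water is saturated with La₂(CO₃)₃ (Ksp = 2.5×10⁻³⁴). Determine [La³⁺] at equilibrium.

La₂(CO₃)₃(s) ⇌ 2 La³⁺(aq) + 3 CO₃²⁻(aq)
For each mole of La₂(CO₃)₃ that dissolves per liter, [La³⁺] = 2s and [CO₃²⁻] = 3s; let s denote this solubility.
Ksp = [La³⁺]^2[CO₃²⁻]^3 = (2s)^2 · (3s)^3 = 108s^5 = 2.5×10⁻³⁴
s = 7.5×10⁻⁸ mol/L
[La³⁺] = 2s = 1.5×10⁻⁷ mol/L

1.5×10⁻⁷ M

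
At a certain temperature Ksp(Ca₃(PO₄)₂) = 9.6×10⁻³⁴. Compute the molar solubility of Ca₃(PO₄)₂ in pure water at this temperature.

9.8×10⁻⁸ M

Ca₃(PO₄)₂(s) ⇌ 3 Ca²⁺(aq) + 2 PO₄³⁻(aq)
If s mol/L of Ca₃(PO₄)₂ dissolves, [Ca²⁺] = 3s and [PO₄³⁻] = 2s.
Ksp = [Ca²⁺]^3[PO₄³⁻]^2 = (3s)^3 · (2s)^2 = 108s^5
108s^5 = 9.6×10⁻³⁴  ⇒  s^5 = 8.9×10⁻³⁶
Taking the 5th root, s = 9.8×10⁻⁸ mol L⁻¹.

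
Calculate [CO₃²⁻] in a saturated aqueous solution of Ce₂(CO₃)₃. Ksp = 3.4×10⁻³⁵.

Ce₂(CO₃)₃(s) ⇌ 2 Ce³⁺(aq) + 3 CO₃²⁻(aq)
If s mol/L of Ce₂(CO₃)₃ dissolves, [Ce³⁺] = 2s and [CO₃²⁻] = 3s.
Ksp = [Ce³⁺]^2[CO₃²⁻]^3 = (2s)^2 · (3s)^3 = 108s^5 = 3.4×10⁻³⁵
s = 5.0×10⁻⁸ mol/L
[CO₃²⁻] = 3s = 1.5×10⁻⁷ mol/L

1.5×10⁻⁷ M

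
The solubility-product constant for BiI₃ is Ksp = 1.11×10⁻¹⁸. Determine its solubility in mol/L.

1.42×10⁻⁵ M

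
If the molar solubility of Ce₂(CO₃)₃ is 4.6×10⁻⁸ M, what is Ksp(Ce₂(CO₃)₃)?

Ce₂(CO₃)₃(s) ⇌ 2 Ce³⁺(aq) + 3 CO₃²⁻(aq)
Let s be the molar solubility. Then [Ce³⁺] = 2s and [CO₃²⁻] = 3s.
Ksp = [Ce³⁺]^2[CO₃²⁻]^3 = (2s)^2 · (3s)^3 = 108s^5
Ksp = 108 × (4.6×10⁻⁸)^5 = 2.2×10⁻³⁵

Ksp = 2.2×10⁻³⁵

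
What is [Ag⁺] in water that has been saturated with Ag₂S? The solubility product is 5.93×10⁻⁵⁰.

Ag₂S(s) ⇌ 2 Ag⁺(aq) + S²⁻(aq)
Let s be the molar solubility. Then [Ag⁺] = 2s and [S²⁻] = s.
Ksp = [Ag⁺]^2[S²⁻] = (2s)^2 · s = 4s^3 = 5.93×10⁻⁵⁰
s = 2.46×10⁻¹⁷ M
[Ag⁺] = 2s = 4.91×10⁻¹⁷ M

4.91×10⁻¹⁷ M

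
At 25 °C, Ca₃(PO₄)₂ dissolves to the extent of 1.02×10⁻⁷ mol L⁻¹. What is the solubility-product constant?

Ksp = 1.19×10⁻³³

Ca₃(PO₄)₂(s) ⇌ 3 Ca²⁺(aq) + 2 PO₄³⁻(aq)
Let s be the molar solubility. Then [Ca²⁺] = 3s and [PO₄³⁻] = 2s.
Ksp = [Ca²⁺]^3[PO₄³⁻]^2 = (3s)^3 · (2s)^2 = 108s^5
Ksp = 108 × (1.02×10⁻⁷)^5 = 1.19×10⁻³³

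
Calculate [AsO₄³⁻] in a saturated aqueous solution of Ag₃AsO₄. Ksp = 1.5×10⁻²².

1.5×10⁻⁶ M

Ag₃AsO₄(s) ⇌ 3 Ag⁺(aq) + AsO₄³⁻(aq)
Call the molar solubility s, so that [Ag⁺] = 3s and [AsO₄³⁻] = s.
Ksp = [Ag⁺]^3[AsO₄³⁻] = (3s)^3 · s = 27s^4 = 1.5×10⁻²²
s = 1.5×10⁻⁶ mol L⁻¹
[AsO₄³⁻] = s = 1.5×10⁻⁶ mol L⁻¹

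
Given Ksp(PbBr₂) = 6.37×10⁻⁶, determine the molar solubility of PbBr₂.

PbBr₂(s) ⇌ Pb²⁺(aq) + 2 Br⁻(aq)
Let s be the molar solubility. Then [Pb²⁺] = s and [Br⁻] = 2s.
Ksp = [Pb²⁺][Br⁻]^2 = s · (2s)^2 = 4s^3
4s^3 = 6.37×10⁻⁶  ⇒  s^3 = 1.59×10⁻⁶
s = 1.17×10⁻² M

1.17×10⁻² M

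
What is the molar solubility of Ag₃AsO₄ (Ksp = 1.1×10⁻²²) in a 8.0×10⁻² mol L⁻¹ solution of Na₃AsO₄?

3.7×10⁻⁸ M

Ag₃AsO₄(s) ⇌ 3 Ag⁺(aq) + AsO₄³⁻(aq)
With AsO₄³⁻ already at 8.0×10⁻² mol L⁻¹ and s small, take [AsO₄³⁻] ≈ 8.0×10⁻² mol L⁻¹ and [Ag⁺] = 3s.
Ksp = [Ag⁺]^3[AsO₄³⁻] = (3s)^3(8.0×10⁻²)
(3s)^3 = 1.1×10⁻²² / (8.0×10⁻²) = 1.4×10⁻²¹
s = 3.7×10⁻⁸ mol L⁻¹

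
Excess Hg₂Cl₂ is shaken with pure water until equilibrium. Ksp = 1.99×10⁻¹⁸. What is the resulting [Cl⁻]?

Hg₂Cl₂(s) ⇌ Hg₂²⁺(aq) + 2 Cl⁻(aq)
Let s be the molar solubility. Then [Hg₂²⁺] = s and [Cl⁻] = 2s.
Ksp = [Hg₂²⁺][Cl⁻]^2 = s · (2s)^2 = 4s^3 = 1.99×10⁻¹⁸
s = 7.92×10⁻⁷ M
[Cl⁻] = 2s = 1.58×10⁻⁶ M

1.58×10⁻⁶ M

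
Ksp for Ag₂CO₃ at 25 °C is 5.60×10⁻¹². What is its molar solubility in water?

1.12×10⁻⁴ M

Ag₂CO₃(s) ⇌ 2 Ag⁺(aq) + CO₃²⁻(aq)
Call the molar solubility s, so that [Ag⁺] = 2s and [CO₃²⁻] = s.
Ksp = [Ag⁺]^2[CO₃²⁻] = (2s)^2 · s = 4s^3
4s^3 = 5.60×10⁻¹²  ⇒  s^3 = 1.40×10⁻¹²
s = 1.12×10⁻⁴ M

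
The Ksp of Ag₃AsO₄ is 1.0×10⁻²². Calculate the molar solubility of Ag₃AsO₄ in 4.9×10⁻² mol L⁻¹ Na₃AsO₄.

Ag₃AsO₄(s) ⇌ 3 Ag⁺(aq) + AsO₄³⁻(aq)
The solution already contains AsO₄³⁻ at 4.9×10⁻² mol L⁻¹. Let s be the molar solubility of Ag₃AsO₄.
[AsO₄³⁻] ≈ 4.9×10⁻² mol L⁻¹ (common ion dominates); [Ag⁺] = 3s.
Ksp = [Ag⁺]^3[AsO₄³⁻] = (3s)^3(4.9×10⁻²)
(3s)^3 = 1.0×10⁻²² / (4.9×10⁻²) = 2.0×10⁻²¹
s = 4.2×10⁻⁸ mol L⁻¹

4.2×10⁻⁸ M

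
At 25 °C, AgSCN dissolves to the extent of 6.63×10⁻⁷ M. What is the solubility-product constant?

Ksp = 4.40×10⁻¹³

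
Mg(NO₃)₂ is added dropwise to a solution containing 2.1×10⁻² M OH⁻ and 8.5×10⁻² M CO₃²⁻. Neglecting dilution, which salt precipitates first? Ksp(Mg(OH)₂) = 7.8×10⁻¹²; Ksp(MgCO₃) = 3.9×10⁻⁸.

Mg(OH)₂

The threshold for precipitation is Q = Ksp.
For Mg(OH)₂: [Mg²⁺] = (Ksp/[OH⁻]^2) = 1.8×10⁻⁸ M
For MgCO₃: [Mg²⁺] = (Ksp/[CO₃²⁻]) = 4.6×10⁻⁷ M
The smaller threshold [Mg²⁺] is reached first, so Mg(OH)₂ precipitates first.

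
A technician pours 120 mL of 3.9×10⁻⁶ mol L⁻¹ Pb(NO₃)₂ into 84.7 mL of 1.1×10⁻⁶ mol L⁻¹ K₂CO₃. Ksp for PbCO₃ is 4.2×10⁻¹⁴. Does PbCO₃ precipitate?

Total volume after mixing = 120 + 84.7 = 204.7 mL.
[Pb²⁺] = (3.9×10⁻⁶)(120)/204.7 = 2.3×10⁻⁶ mol L⁻¹
[CO₃²⁻] = (1.1×10⁻⁶)(84.7)/204.7 = 4.6×10⁻⁷ mol L⁻¹
Q = [Pb²⁺][CO₃²⁻] = 1.0×10⁻¹²
Since Q (1.0×10⁻¹²) exceeds Ksp (4.2×10⁻¹⁴), PbCO₃ will precipitate.

Yes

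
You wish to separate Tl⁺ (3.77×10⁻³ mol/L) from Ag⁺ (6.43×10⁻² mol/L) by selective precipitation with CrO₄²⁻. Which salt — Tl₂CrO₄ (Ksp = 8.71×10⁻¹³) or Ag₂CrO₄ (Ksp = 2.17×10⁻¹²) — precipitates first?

Ag₂CrO₄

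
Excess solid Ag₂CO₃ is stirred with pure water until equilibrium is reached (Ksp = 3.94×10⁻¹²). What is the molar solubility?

Ag₂CO₃(s) ⇌ 2 Ag⁺(aq) + CO₃²⁻(aq)
With molar solubility s: [Ag⁺] = 2s, [CO₃²⁻] = s.
Ksp = [Ag⁺]^2[CO₃²⁻] = (2s)^2 · s = 4s^3
4s^3 = 3.94×10⁻¹²  ⇒  s^3 = 9.85×10⁻¹³
s = (9.85×10⁻¹³)^(1/3) = 9.95×10⁻⁵ mol L⁻¹

9.95×10⁻⁵ M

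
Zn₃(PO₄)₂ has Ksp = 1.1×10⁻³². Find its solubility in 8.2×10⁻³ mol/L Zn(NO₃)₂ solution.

Zn₃(PO₄)₂(s) ⇌ 3 Zn²⁺(aq) + 2 PO₄³⁻(aq)
With Zn²⁺ already at 8.2×10⁻³ mol/L and s small, take [Zn²⁺] ≈ 8.2×10⁻³ mol/L and [PO₄³⁻] = 2s.
Ksp = [Zn²⁺]^3[PO₄³⁻]^2 = (8.2×10⁻³)^3(2s)^2
(2s)^2 = 1.1×10⁻³² / (8.2×10⁻³)^3 = 2.0×10⁻²⁶
s = 7.1×10⁻¹⁴ mol/L

7.1×10⁻¹⁴ M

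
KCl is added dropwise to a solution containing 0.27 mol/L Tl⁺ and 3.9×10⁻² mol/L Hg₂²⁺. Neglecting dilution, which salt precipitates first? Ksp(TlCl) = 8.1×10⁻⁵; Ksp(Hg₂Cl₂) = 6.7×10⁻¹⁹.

Hg₂Cl₂

A salt starts to precipitate once the ion product Q reaches its Ksp.
For TlCl: [Cl⁻] = (Ksp/[Tl⁺]) = 3.0×10⁻⁴ mol/L
For Hg₂Cl₂: [Cl⁻] = (Ksp/[Hg₂²⁺])^(1/2) = 4.1×10⁻⁹ mol/L
The smaller threshold [Cl⁻] is reached first, so Hg₂Cl₂ precipitates first.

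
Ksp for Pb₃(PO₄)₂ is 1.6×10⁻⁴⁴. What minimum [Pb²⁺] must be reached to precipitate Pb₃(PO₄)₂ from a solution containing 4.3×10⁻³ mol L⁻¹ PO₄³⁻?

9.5×10⁻¹⁴ M

The threshold for precipitation is Q = Ksp.
Pb₃(PO₄)₂(s) ⇌ 3 Pb²⁺(aq) + 2 PO₄³⁻(aq)
Ksp = [Pb²⁺]^3[PO₄³⁻]^2 = [Pb²⁺]^3(4.3×10⁻³)^2
[Pb²⁺]^3 = 1.6×10⁻⁴⁴ / (4.3×10⁻³)^2 = 8.7×10⁻⁴⁰
[Pb²⁺] = 9.5×10⁻¹⁴ mol L⁻¹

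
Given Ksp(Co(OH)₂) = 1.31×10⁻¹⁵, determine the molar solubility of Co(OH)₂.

6.89×10⁻⁶ M

Co(OH)₂(s) ⇌ Co²⁺(aq) + 2 OH⁻(aq)
Let s be the molar solubility. Then [Co²⁺] = s and [OH⁻] = 2s.
Ksp = [Co²⁺][OH⁻]^2 = s · (2s)^2 = 4s^3
4s^3 = 1.31×10⁻¹⁵  ⇒  s^3 = 3.28×10⁻¹⁶
s = 6.89×10⁻⁶ mol L⁻¹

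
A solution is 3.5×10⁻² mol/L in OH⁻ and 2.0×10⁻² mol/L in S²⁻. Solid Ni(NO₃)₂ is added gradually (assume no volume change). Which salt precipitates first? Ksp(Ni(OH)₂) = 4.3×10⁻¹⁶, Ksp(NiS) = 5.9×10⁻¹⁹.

NiS

A salt starts to precipitate once the ion product Q reaches its Ksp.
For Ni(OH)₂: [Ni²⁺] = (Ksp/[OH⁻]^2) = 3.5×10⁻¹³ mol/L
For NiS: [Ni²⁺] = (Ksp/[S²⁻]) = 3.0×10⁻¹⁷ mol/L
Since NiS needs less Ni²⁺ to reach saturation, it precipitates first.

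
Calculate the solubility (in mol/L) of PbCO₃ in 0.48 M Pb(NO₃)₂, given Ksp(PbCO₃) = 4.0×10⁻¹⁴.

PbCO₃(s) ⇌ Pb²⁺(aq) + CO₃²⁻(aq)
The solution already contains Pb²⁺ at 0.48 M. Let s be the molar solubility of PbCO₃.
[Pb²⁺] ≈ 0.48 M (common ion dominates); [CO₃²⁻] = s.
Ksp = [Pb²⁺][CO₃²⁻] = (0.48)s
s = 4.0×10⁻¹⁴ / (0.48) = 8.3×10⁻¹⁴
s = 8.3×10⁻¹⁴ M

8.3×10⁻¹⁴ M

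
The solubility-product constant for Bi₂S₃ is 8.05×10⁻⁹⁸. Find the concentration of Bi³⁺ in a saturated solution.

2.99×10⁻²⁰ M

Bi₂S₃(s) ⇌ 2 Bi³⁺(aq) + 3 S²⁻(aq)
With molar solubility s: [Bi³⁺] = 2s, [S²⁻] = 3s.
Ksp = [Bi³⁺]^2[S²⁻]^3 = (2s)^2 · (3s)^3 = 108s^5 = 8.05×10⁻⁹⁸
s = 1.49×10⁻²⁰ mol/L
[Bi³⁺] = 2s = 2.99×10⁻²⁰ mol/L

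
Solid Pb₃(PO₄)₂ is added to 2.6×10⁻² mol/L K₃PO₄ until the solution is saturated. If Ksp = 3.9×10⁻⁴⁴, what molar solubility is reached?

1.3×10⁻¹⁴ M

Pb₃(PO₄)₂(s) ⇌ 3 Pb²⁺(aq) + 2 PO₄³⁻(aq)
With PO₄³⁻ already at 2.6×10⁻² mol/L and s small, take [PO₄³⁻] ≈ 2.6×10⁻² mol/L and [Pb²⁺] = 3s.
Ksp = [Pb²⁺]^3[PO₄³⁻]^2 = (3s)^3(2.6×10⁻²)^2
(3s)^3 = 3.9×10⁻⁴⁴ / (2.6×10⁻²)^2 = 5.8×10⁻⁴¹
s = 1.3×10⁻¹⁴ mol/L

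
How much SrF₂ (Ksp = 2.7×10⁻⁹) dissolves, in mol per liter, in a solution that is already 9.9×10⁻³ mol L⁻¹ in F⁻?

SrF₂(s) ⇌ Sr²⁺(aq) + 2 F⁻(aq)
Let s be the solubility of SrF₂ here. The common ion gives [F⁻] ≈ 9.9×10⁻³ mol L⁻¹, and [Sr²⁺] = s.
Ksp = [Sr²⁺][F⁻]^2 = s(9.9×10⁻³)^2
s = 2.7×10⁻⁹ / (9.9×10⁻³)^2 = 2.8×10⁻⁵
s = 2.8×10⁻⁵ mol L⁻¹

2.8×10⁻⁵ M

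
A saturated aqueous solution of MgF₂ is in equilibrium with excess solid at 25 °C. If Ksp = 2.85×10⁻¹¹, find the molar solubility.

MgF₂(s) ⇌ Mg²⁺(aq) + 2 F⁻(aq)
With molar solubility s: [Mg²⁺] = s, [F⁻] = 2s.
Ksp = [Mg²⁺][F⁻]^2 = s · (2s)^2 = 4s^3
4s^3 = 2.85×10⁻¹¹  ⇒  s^3 = 7.13×10⁻¹²
s = (7.13×10⁻¹²)^(1/3) = 1.92×10⁻⁴ mol/L

1.92×10⁻⁴ M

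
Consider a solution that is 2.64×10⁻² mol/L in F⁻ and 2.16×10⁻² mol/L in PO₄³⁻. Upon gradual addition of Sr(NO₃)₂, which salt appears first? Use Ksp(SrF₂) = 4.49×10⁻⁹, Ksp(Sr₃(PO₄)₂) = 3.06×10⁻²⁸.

Sr₃(PO₄)₂

Precipitation begins when Q = Ksp.
For SrF₂: [Sr²⁺] = (Ksp/[F⁻]^2) = 6.44×10⁻⁶ mol/L
For Sr₃(PO₄)₂: [Sr²⁺] = (Ksp/[PO₄³⁻]^2)^(1/3) = 8.69×10⁻⁹ mol/L
Since Sr₃(PO₄)₂ needs less Sr²⁺ to reach saturation, it precipitates first.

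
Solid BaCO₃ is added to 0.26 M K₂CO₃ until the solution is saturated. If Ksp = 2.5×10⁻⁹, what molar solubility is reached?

9.6×10⁻⁹ M

BaCO₃(s) ⇌ Ba²⁺(aq) + CO₃²⁻(aq)
Let s be the solubility of BaCO₃ here. The common ion gives [CO₃²⁻] ≈ 0.26 M, and [Ba²⁺] = s.
Ksp = [Ba²⁺][CO₃²⁻] = s(0.26)
s = 2.5×10⁻⁹ / (0.26) = 9.6×10⁻⁹
s = 9.6×10⁻⁹ M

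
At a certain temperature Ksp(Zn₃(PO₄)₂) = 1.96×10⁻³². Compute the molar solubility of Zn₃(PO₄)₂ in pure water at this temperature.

Zn₃(PO₄)₂(s) ⇌ 3 Zn²⁺(aq) + 2 PO₄³⁻(aq)
With molar solubility s: [Zn²⁺] = 3s, [PO₄³⁻] = 2s.
Ksp = [Zn²⁺]^3[PO₄³⁻]^2 = (3s)^3 · (2s)^2 = 108s^5
108s^5 = 1.96×10⁻³²  ⇒  s^5 = 1.81×10⁻³⁴
s = (1.81×10⁻³⁴)^(1/5) = 1.79×10⁻⁷ M

1.79×10⁻⁷ M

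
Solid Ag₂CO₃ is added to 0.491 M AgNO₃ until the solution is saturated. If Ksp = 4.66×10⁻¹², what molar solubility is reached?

1.93×10⁻¹¹ M

Ag₂CO₃(s) ⇌ 2 Ag⁺(aq) + CO₃²⁻(aq)
With Ag⁺ already at 0.491 M and s small, take [Ag⁺] ≈ 0.491 M and [CO₃²⁻] = s.
Ksp = [Ag⁺]^2[CO₃²⁻] = (0.491)^2s
s = 4.66×10⁻¹² / (0.491)^2 = 1.93×10⁻¹¹
s = 1.93×10⁻¹¹ M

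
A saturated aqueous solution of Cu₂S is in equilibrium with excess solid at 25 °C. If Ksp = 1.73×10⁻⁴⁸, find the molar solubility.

7.56×10⁻¹⁷ M

Cu₂S(s) ⇌ 2 Cu⁺(aq) + S²⁻(aq)
For each mole of Cu₂S that dissolves per liter, [Cu⁺] = 2s and [S²⁻] = s; let s denote this solubility.
Ksp = [Cu⁺]^2[S²⁻] = (2s)^2 · s = 4s^3
4s^3 = 1.73×10⁻⁴⁸  ⇒  s^3 = 4.33×10⁻⁴⁹
s = 7.56×10⁻¹⁷ mol L⁻¹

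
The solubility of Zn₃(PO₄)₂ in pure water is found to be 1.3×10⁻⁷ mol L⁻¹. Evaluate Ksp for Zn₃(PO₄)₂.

Ksp = 4.0×10⁻³³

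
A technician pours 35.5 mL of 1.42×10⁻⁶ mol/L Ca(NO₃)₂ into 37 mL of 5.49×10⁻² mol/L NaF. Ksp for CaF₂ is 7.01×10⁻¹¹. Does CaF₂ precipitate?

Yes

The combined volume is 72.5 mL.
[Ca²⁺] = (1.42×10⁻⁶)(35.5)/72.5 = 6.95×10⁻⁷ mol/L
[F⁻] = (5.49×10⁻²)(37)/72.5 = 2.80×10⁻² mol/L
Q = [Ca²⁺][F⁻]^2 = 5.46×10⁻¹⁰
Q = 5.46×10⁻¹⁰ > Ksp = 7.01×10⁻¹¹, so the solution is supersaturated and CaF₂ precipitates.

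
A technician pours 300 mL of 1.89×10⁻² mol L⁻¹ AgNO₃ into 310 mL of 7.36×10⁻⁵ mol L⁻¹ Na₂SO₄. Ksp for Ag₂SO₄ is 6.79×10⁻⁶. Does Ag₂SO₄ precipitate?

The combined volume is 610 mL.
[Ag⁺] = (1.89×10⁻²)(300)/610 = 9.30×10⁻³ mol L⁻¹
[SO₄²⁻] = (7.36×10⁻⁵)(310)/610 = 3.74×10⁻⁵ mol L⁻¹
Q = [Ag⁺]^2[SO₄²⁻] = 3.23×10⁻⁹
Q = 3.23×10⁻⁹ < Ksp = 6.79×10⁻⁶, so the solution is unsaturated and no precipitate forms.

No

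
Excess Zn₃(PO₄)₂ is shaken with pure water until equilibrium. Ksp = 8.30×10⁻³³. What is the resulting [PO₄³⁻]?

3.01×10⁻⁷ M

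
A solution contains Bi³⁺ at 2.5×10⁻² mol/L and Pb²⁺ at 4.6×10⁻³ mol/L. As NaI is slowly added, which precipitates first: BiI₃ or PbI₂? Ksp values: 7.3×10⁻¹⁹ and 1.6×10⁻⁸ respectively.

BiI₃

A salt starts to precipitate once the ion product Q reaches its Ksp.
For BiI₃: [I⁻] = (Ksp/[Bi³⁺])^(1/3) = 3.1×10⁻⁶ mol/L
For PbI₂: [I⁻] = (Ksp/[Pb²⁺])^(1/2) = 1.9×10⁻³ mol/L
Since BiI₃ needs less I⁻ to reach saturation, it precipitates first.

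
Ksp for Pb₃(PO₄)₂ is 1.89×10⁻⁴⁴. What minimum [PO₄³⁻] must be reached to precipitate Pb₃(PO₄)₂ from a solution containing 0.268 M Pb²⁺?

9.91×10⁻²² M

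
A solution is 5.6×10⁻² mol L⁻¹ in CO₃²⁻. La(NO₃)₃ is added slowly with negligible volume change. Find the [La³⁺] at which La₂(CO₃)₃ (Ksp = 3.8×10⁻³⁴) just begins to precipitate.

1.5×10⁻¹⁵ M

Precipitation of each salt begins when its ion product equals Ksp.
La₂(CO₃)₃(s) ⇌ 2 La³⁺(aq) + 3 CO₃²⁻(aq)
Ksp = [La³⁺]^2[CO₃²⁻]^3 = [La³⁺]^2(5.6×10⁻²)^3
[La³⁺]^2 = 3.8×10⁻³⁴ / (5.6×10⁻²)^3 = 2.2×10⁻³⁰
[La³⁺] = 1.5×10⁻¹⁵ mol L⁻¹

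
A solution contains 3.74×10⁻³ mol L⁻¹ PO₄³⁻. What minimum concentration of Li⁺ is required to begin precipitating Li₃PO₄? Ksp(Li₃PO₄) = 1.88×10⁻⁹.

Precipitation of each salt begins when its ion product equals Ksp.
Li₃PO₄(s) ⇌ 3 Li⁺(aq) + PO₄³⁻(aq)
Ksp = [Li⁺]^3[PO₄³⁻] = [Li⁺]^3(3.74×10⁻³)
[Li⁺]^3 = 1.88×10⁻⁹ / (3.74×10⁻³) = 5.03×10⁻⁷
[Li⁺] = 7.95×10⁻³ mol L⁻¹

7.95×10⁻³ M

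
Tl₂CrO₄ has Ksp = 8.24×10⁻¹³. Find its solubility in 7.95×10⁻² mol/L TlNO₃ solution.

Tl₂CrO₄(s) ⇌ 2 Tl⁺(aq) + CrO₄²⁻(aq)
The solution already contains Tl⁺ at 7.95×10⁻² mol/L. Let s be the molar solubility of Tl₂CrO₄.
[Tl⁺] ≈ 7.95×10⁻² mol/L (common ion dominates); [CrO₄²⁻] = s.
Ksp = [Tl⁺]^2[CrO₄²⁻] = (7.95×10⁻²)^2s
s = 8.24×10⁻¹³ / (7.95×10⁻²)^2 = 1.30×10⁻¹⁰
s = 1.30×10⁻¹⁰ mol/L

1.30×10⁻¹⁰ M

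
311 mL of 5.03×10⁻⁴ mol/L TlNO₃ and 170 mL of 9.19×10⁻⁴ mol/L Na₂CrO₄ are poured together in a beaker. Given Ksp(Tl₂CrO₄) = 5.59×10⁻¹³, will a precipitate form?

Yes

The combined volume is 481 mL.
[Tl⁺] = (5.03×10⁻⁴)(311)/481 = 3.25×10⁻⁴ mol/L
[CrO₄²⁻] = (9.19×10⁻⁴)(170)/481 = 3.25×10⁻⁴ mol/L
Q = [Tl⁺]^2[CrO₄²⁻] = 3.44×10⁻¹¹
Q = 3.44×10⁻¹¹ > Ksp = 5.59×10⁻¹³, so the solution is supersaturated and Tl₂CrO₄ precipitates.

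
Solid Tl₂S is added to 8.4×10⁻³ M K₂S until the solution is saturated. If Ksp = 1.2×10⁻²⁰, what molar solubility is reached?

Tl₂S(s) ⇌ 2 Tl⁺(aq) + S²⁻(aq)
Let s be the solubility of Tl₂S here. The common ion gives [S²⁻] ≈ 8.4×10⁻³ M, and [Tl⁺] = 2s.
Ksp = [Tl⁺]^2[S²⁻] = (2s)^2(8.4×10⁻³)
(2s)^2 = 1.2×10⁻²⁰ / (8.4×10⁻³) = 1.4×10⁻¹⁸
s = 6.0×10⁻¹⁰ M

6.0×10⁻¹⁰ M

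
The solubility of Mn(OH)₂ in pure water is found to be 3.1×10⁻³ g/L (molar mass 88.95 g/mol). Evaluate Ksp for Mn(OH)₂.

s = (3.1×10⁻³ g L⁻¹)/(88.95 g mol⁻¹) = 3.485×10⁻⁵ M
Mn(OH)₂(s) ⇌ Mn²⁺(aq) + 2 OH⁻(aq)
Call the molar solubility s, so that [Mn²⁺] = s and [OH⁻] = 2s.
Ksp = [Mn²⁺][OH⁻]^2 = s · (2s)^2 = 4s^3
Ksp = 4 × (3.485×10⁻⁵)^3 = 1.7×10⁻¹³

Ksp = 1.7×10⁻¹³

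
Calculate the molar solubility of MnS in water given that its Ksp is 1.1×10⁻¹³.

3.3×10⁻⁷ M

MnS(s) ⇌ Mn²⁺(aq) + S²⁻(aq)
For each mole of MnS that dissolves per liter, [Mn²⁺] = s and [S²⁻] = s; let s denote this solubility.
Ksp = [Mn²⁺][S²⁻] = s · s = s^2
s^2 = 1.1×10⁻¹³
s = 3.3×10⁻⁷ mol L⁻¹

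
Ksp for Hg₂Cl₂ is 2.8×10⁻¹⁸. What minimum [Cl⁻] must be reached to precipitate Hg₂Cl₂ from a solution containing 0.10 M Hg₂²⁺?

The threshold for precipitation is Q = Ksp.
Hg₂Cl₂(s) ⇌ Hg₂²⁺(aq) + 2 Cl⁻(aq)
Ksp = [Hg₂²⁺][Cl⁻]^2 = [Cl⁻]^2(0.10)
[Cl⁻]^2 = 2.8×10⁻¹⁸ / (0.10) = 2.8×10⁻¹⁷
[Cl⁻] = 5.3×10⁻⁹ M

5.3×10⁻⁹ M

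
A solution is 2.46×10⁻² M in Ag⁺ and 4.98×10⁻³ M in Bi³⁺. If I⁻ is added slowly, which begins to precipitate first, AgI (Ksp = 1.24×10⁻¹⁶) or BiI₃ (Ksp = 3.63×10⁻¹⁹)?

AgI

Precipitation begins when Q = Ksp.
For AgI: [I⁻] = (Ksp/[Ag⁺]) = 5.04×10⁻¹⁵ M
For BiI₃: [I⁻] = (Ksp/[Bi³⁺])^(1/3) = 4.18×10⁻⁶ M
Since AgI needs less I⁻ to reach saturation, it precipitates first.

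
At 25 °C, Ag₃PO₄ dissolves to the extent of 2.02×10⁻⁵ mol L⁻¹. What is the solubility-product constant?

Ag₃PO₄(s) ⇌ 3 Ag⁺(aq) + PO₄³⁻(aq)
Let s be the molar solubility. Then [Ag⁺] = 3s and [PO₄³⁻] = s.
Ksp = [Ag⁺]^3[PO₄³⁻] = (3s)^3 · s = 27s^4
Ksp = 27 × (2.02×10⁻⁵)^4 = 4.50×10⁻¹⁸

Ksp = 4.50×10⁻¹⁸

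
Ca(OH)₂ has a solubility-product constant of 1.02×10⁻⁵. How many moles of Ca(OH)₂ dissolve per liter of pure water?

Ca(OH)₂(s) ⇌ Ca²⁺(aq) + 2 OH⁻(aq)
If s mol/L of Ca(OH)₂ dissolves, [Ca²⁺] = s and [OH⁻] = 2s.
Ksp = [Ca²⁺][OH⁻]^2 = s · (2s)^2 = 4s^3
4s^3 = 1.02×10⁻⁵  ⇒  s^3 = 2.55×10⁻⁶
Taking the 3rd root, s = 1.37×10⁻² mol L⁻¹.

1.37×10⁻² M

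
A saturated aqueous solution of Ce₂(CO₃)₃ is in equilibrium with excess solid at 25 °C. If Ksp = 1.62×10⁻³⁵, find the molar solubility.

Ce₂(CO₃)₃(s) ⇌ 2 Ce³⁺(aq) + 3 CO₃²⁻(aq)
Call the molar solubility s, so that [Ce³⁺] = 2s and [CO₃²⁻] = 3s.
Ksp = [Ce³⁺]^2[CO₃²⁻]^3 = (2s)^2 · (3s)^3 = 108s^5
108s^5 = 1.62×10⁻³⁵  ⇒  s^5 = 1.50×10⁻³⁷
s = 4.32×10⁻⁸ M

4.32×10⁻⁸ M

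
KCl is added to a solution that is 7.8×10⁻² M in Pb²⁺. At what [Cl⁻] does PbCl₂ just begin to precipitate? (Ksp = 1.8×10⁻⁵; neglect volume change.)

1.5×10⁻² M

A salt starts to precipitate once the ion product Q reaches its Ksp.
PbCl₂(s) ⇌ Pb²⁺(aq) + 2 Cl⁻(aq)
Ksp = [Pb²⁺][Cl⁻]^2 = [Cl⁻]^2(7.8×10⁻²)
[Cl⁻]^2 = 1.8×10⁻⁵ / (7.8×10⁻²) = 2.3×10⁻⁴
[Cl⁻] = 1.5×10⁻² M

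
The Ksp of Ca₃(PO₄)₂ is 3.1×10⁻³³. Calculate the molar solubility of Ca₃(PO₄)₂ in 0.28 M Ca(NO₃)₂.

Ca₃(PO₄)₂(s) ⇌ 3 Ca²⁺(aq) + 2 PO₄³⁻(aq)
The solution already contains Ca²⁺ at 0.28 M. Let s be the molar solubility of Ca₃(PO₄)₂.
[Ca²⁺] ≈ 0.28 M (common ion dominates); [PO₄³⁻] = 2s.
Ksp = [Ca²⁺]^3[PO₄³⁻]^2 = (0.28)^3(2s)^2
(2s)^2 = 3.1×10⁻³³ / (0.28)^3 = 1.4×10⁻³¹
s = 1.9×10⁻¹⁶ M

1.9×10⁻¹⁶ M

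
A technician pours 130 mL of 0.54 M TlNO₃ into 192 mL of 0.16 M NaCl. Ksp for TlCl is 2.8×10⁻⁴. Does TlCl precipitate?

Total volume after mixing = 130 + 192 = 322 mL.
[Tl⁺] = (0.54)(130)/322 = 0.22 M
[Cl⁻] = (0.16)(192)/322 = 9.5×10⁻² M
Q = [Tl⁺][Cl⁻] = 2.1×10⁻²
Q = 2.1×10⁻² > Ksp = 2.8×10⁻⁴, so the solution is supersaturated and TlCl precipitates.

Yes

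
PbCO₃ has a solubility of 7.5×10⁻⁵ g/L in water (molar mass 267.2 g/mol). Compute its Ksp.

Ksp = 7.9×10⁻¹⁴

s = (7.5×10⁻⁵ g L⁻¹)/(267.2 g mol⁻¹) = 2.807×10⁻⁷ M
PbCO₃(s) ⇌ Pb²⁺(aq) + CO₃²⁻(aq)
If s mol/L of PbCO₃ dissolves, [Pb²⁺] = s and [CO₃²⁻] = s.
Ksp = [Pb²⁺][CO₃²⁻] = s · s = s^2
Ksp = (2.807×10⁻⁷)^2 = 7.9×10⁻¹⁴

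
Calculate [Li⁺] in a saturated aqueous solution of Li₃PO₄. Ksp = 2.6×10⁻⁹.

9.4×10⁻³ M

Li₃PO₄(s) ⇌ 3 Li⁺(aq) + PO₄³⁻(aq)
For each mole of Li₃PO₄ that dissolves per liter, [Li⁺] = 3s and [PO₄³⁻] = s; let s denote this solubility.
Ksp = [Li⁺]^3[PO₄³⁻] = (3s)^3 · s = 27s^4 = 2.6×10⁻⁹
s = 3.1×10⁻³ mol/L
[Li⁺] = 3s = 9.4×10⁻³ mol/L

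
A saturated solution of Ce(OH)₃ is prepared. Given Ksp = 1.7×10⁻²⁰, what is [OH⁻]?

1.5×10⁻⁵ M

Ce(OH)₃(s) ⇌ Ce³⁺(aq) + 3 OH⁻(aq)
Call the molar solubility s, so that [Ce³⁺] = s and [OH⁻] = 3s.
Ksp = [Ce³⁺][OH⁻]^3 = s · (3s)^3 = 27s^4 = 1.7×10⁻²⁰
s = 5.0×10⁻⁶ mol/L
[OH⁻] = 3s = 1.5×10⁻⁵ mol/L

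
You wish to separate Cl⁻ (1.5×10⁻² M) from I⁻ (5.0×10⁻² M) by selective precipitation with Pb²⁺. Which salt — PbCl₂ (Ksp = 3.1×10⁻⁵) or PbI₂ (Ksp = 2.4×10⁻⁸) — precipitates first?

PbI₂

Precipitation of each salt begins when its ion product equals Ksp.
For PbCl₂: [Pb²⁺] = (Ksp/[Cl⁻]^2) = 0.14 M
For PbI₂: [Pb²⁺] = (Ksp/[I⁻]^2) = 9.6×10⁻⁶ M
PbI₂ requires the lower [Pb²⁺], so it precipitates first.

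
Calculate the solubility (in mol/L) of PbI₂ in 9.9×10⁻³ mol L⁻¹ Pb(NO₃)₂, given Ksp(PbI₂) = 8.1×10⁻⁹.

4.5×10⁻⁴ M

PbI₂(s) ⇌ Pb²⁺(aq) + 2 I⁻(aq)
Let s be the solubility of PbI₂ here. The common ion gives [Pb²⁺] ≈ 9.9×10⁻³ mol L⁻¹, and [I⁻] = 2s.
Ksp = [Pb²⁺][I⁻]^2 = (9.9×10⁻³)(2s)^2
(2s)^2 = 8.1×10⁻⁹ / (9.9×10⁻³) = 8.2×10⁻⁷
s = 4.5×10⁻⁴ mol L⁻¹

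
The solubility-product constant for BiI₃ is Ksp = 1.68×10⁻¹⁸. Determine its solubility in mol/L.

BiI₃(s) ⇌ Bi³⁺(aq) + 3 I⁻(aq)
If s mol/L of BiI₃ dissolves, [Bi³⁺] = s and [I⁻] = 3s.
Ksp = [Bi³⁺][I⁻]^3 = s · (3s)^3 = 27s^4
27s^4 = 1.68×10⁻¹⁸  ⇒  s^4 = 6.22×10⁻²⁰
Taking the 4th root, s = 1.58×10⁻⁵ M.

1.58×10⁻⁵ M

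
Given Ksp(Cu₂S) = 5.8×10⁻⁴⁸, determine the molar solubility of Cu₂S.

1.1×10⁻¹⁶ M

Cu₂S(s) ⇌ 2 Cu⁺(aq) + S²⁻(aq)
If s mol/L of Cu₂S dissolves, [Cu⁺] = 2s and [S²⁻] = s.
Ksp = [Cu⁺]^2[S²⁻] = (2s)^2 · s = 4s^3
4s^3 = 5.8×10⁻⁴⁸  ⇒  s^3 = 1.5×10⁻⁴⁸
Taking the 3rd root, s = 1.1×10⁻¹⁶ mol L⁻¹.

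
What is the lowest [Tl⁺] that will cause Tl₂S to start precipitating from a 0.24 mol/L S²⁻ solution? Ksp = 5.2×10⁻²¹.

1.5×10⁻¹⁰ M

The threshold for precipitation is Q = Ksp.
Tl₂S(s) ⇌ 2 Tl⁺(aq) + S²⁻(aq)
Ksp = [Tl⁺]^2[S²⁻] = [Tl⁺]^2(0.24)
[Tl⁺]^2 = 5.2×10⁻²¹ / (0.24) = 2.2×10⁻²⁰
[Tl⁺] = 1.5×10⁻¹⁰ mol/L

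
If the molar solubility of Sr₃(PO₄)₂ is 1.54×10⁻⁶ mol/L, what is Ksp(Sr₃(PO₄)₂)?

Sr₃(PO₄)₂(s) ⇌ 3 Sr²⁺(aq) + 2 PO₄³⁻(aq)
For each mole of Sr₃(PO₄)₂ that dissolves per liter, [Sr²⁺] = 3s and [PO₄³⁻] = 2s; let s denote this solubility.
Ksp = [Sr²⁺]^3[PO₄³⁻]^2 = (3s)^3 · (2s)^2 = 108s^5
Ksp = 108 × (1.54×10⁻⁶)^5 = 9.35×10⁻²⁸

Ksp = 9.35×10⁻²⁸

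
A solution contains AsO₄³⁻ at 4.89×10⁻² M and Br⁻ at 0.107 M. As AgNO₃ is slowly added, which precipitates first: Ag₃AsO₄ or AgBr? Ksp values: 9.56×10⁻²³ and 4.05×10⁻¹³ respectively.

AgBr

Precipitation begins when Q = Ksp.
For Ag₃AsO₄: [Ag⁺] = (Ksp/[AsO₄³⁻])^(1/3) = 1.25×10⁻⁷ M
For AgBr: [Ag⁺] = (Ksp/[Br⁻]) = 3.79×10⁻¹² M
AgBr requires the lower [Ag⁺], so it precipitates first.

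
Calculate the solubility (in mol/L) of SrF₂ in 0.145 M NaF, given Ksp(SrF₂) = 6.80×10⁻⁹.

3.23×10⁻⁷ M

SrF₂(s) ⇌ Sr²⁺(aq) + 2 F⁻(aq)
With F⁻ already at 0.145 M and s small, take [F⁻] ≈ 0.145 M and [Sr²⁺] = s.
Ksp = [Sr²⁺][F⁻]^2 = s(0.145)^2
s = 6.80×10⁻⁹ / (0.145)^2 = 3.23×10⁻⁷
s = 3.23×10⁻⁷ M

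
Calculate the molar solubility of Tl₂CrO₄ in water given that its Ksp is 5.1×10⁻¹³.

5.0×10⁻⁵ M

Tl₂CrO₄(s) ⇌ 2 Tl⁺(aq) + CrO₄²⁻(aq)
Let s be the molar solubility. Then [Tl⁺] = 2s and [CrO₄²⁻] = s.
Ksp = [Tl⁺]^2[CrO₄²⁻] = (2s)^2 · s = 4s^3
4s^3 = 5.1×10⁻¹³  ⇒  s^3 = 1.3×10⁻¹³
s = 5.0×10⁻⁵ mol L⁻¹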